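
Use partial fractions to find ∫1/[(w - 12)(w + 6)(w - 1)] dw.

Cover-up: P = 1/198, Q = 1/126, R = -1/77. Decomposition: (1/198)/(w - 12) + (1/126)/(w + 6) - (1/77)/(w - 1). Integrate each term: (1/198) ln|(w - 12)| + (1/126) ln|(w + 6)| - (1/77) ln|(w - 1)| + C


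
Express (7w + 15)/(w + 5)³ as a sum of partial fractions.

(7w + 15) = α(w + 5)² + β(w + 5) + γ. At w = -5: γ = 7·(-5) + 15 = -20. Coefficients: α = 0, β = 7
Result: 7/(w + 5)² - 20/(w + 5)³


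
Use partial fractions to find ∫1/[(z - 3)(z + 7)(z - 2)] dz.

Cover-up: A = 1/10, B = 1/90, C = -1/9. Decomposition: (1/10)/(z - 3) + (1/90)/(z + 7) - (1/9)/(z - 2). Integrate each term: (1/10) ln|(z - 3)| + (1/90) ln|(z + 7)| - (1/9) ln|(z - 2)| + C


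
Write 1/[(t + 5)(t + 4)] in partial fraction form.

1/(t + 5)(t + 4) = A/(t + 5) + B/(t + 4). A = 1/(-5 + 4) = -1, B = 1/(-4 + 5) = 1
Result: -1/(t + 5) + 1/(t + 4)


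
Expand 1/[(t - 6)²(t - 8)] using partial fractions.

Cover-up at t=8: γ = 1/(8 - 6)² = 1/4. Cover-up at t=6: β = 1/(6 - 8) = -1/2. Comparing t² coeff: α = -γ = -1/4
Result: (-1/4)/(t - 6) - (1/2)/(t - 6)² + (1/4)/(t - 8)


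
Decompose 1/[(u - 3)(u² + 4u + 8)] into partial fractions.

Cover-up at u = 3: P = 1/(3² + 4·3 + 8) = 1/29. Then Q = -P = -1/29, R = -P·(4 + 3) = -7/29
Result: (1/29)/(u - 3) - ((1/29)u + 7/29)/(u² + 4u + 8)


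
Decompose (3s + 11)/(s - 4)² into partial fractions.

(3s + 11) = P(s - 4) + Q. At s = 4: Q = 3·4 + 11 = 23. Coeff of s: P = 3
Result: 3/(s - 4) + 23/(s - 4)²


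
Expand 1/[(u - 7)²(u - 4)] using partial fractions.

Cover-up at u=4: C = 1/(4 - 7)² = 1/9. Cover-up at u=7: B = 1/(7 - 4) = 1/3. Comparing u² coeff: A = -C = -1/9
Result: (-1/9)/(u - 7) + (1/3)/(u - 7)² + (1/9)/(u - 4)


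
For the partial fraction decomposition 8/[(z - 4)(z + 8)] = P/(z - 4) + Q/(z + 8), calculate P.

Cover-up at z = 4: P = 8/(4 + 8) = 8/12 = 2/3


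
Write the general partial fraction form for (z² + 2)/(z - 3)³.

Repeated linear factor (power 3): α/(z - 3) + β/(z - 3)² + γ/(z - 3)³


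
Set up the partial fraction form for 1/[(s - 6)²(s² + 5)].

Repeated linear + quadratic: P/(s - 6) + Q/(s - 6)² + (Rs + S)/(s² + 5)


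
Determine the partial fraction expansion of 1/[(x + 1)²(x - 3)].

Cover-up at x=3: R = 1/(3 + 1)² = 1/16. Cover-up at x=-1: Q = 1/(-1 - 3) = -1/4. Comparing x² coeff: P = -R = -1/16
Result: (-1/16)/(x + 1) - (1/4)/(x + 1)² + (1/16)/(x - 3)


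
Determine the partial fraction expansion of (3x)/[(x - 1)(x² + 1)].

At x=1: α = (3·1 + 0)/(1² + 1) = 3/2. β = -α = -3/2, γ = 3 - 1·α = 3/2
Result: (3/2)/(x - 1) - ((3/2)x - 3/2)/(x² + 1)


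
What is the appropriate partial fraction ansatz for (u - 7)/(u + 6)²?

Repeated linear factor: α/(u + 6) + β/(u + 6)²


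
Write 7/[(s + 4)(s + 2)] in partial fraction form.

7/(s + 4)(s + 2) = A/(s + 4) + B/(s + 2). A = 7/(-4 + 2) = -7/2, B = 7/(-2 + 4) = 7/2
Result: (-7/2)/(s + 4) + (7/2)/(s + 2)


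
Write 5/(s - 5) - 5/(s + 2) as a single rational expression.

Common denominator (s - 5)(s + 2). Numerator: 5(s + 2) - 5(s - 5) = (5s + 10) - (5s - 25) = 35
Result: (35)/[(s - 5)(s + 2)]


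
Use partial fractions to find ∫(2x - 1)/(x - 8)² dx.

Decompose: α = 2, β = 2·8 - 1 = 15, so (2x - 1)/(x - 8)² = 2/(x - 8) + 15/(x - 8)². Integrate: ∫ α/(x - 8) dx = 2 ln|(x - 8)|; ∫ β/(x - 8)² dx = -15/(x - 8). Sum: 2 ln|(x - 8)| - 15/(x - 8) + C


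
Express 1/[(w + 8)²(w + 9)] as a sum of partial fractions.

Cover-up at w=-9: R = 1/(-9 + 8)² = 1. Cover-up at w=-8: Q = 1/(-8 + 9) = 1. Comparing w² coeff: P = -R = -1
Result: -1/(w + 8) + 1/(w + 8)² + 1/(w + 9)


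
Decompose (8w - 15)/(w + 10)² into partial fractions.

(8w - 15) = α(w + 10) + β. At w = -10: β = 8·(-10) - 15 = -95. Coeff of w: α = 8
Result: 8/(w + 10) - 95/(w + 10)²


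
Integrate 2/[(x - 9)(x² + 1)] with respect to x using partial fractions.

Cover-up at x=9: A = 2/(9²+1) = 1/41. Coeff matching: B = -1/41, C = -9/41. Decomposition: (1/41)/(x - 9) - ((1/41)x + 9/41)/(x² + 1). Integrate: linear → ln, quadratic → (1/2)ln + arctan: (1/41) ln|(x - 9)| - (1/82) ln(x² + 1) - (9/41) arctan(x) + C


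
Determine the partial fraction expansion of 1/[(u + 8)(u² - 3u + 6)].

Cover-up at u = -8: P = 1/((-8)² - 3·(-8) + 6) = 1/94. Then Q = -P = -1/94, R = -P·(-3 - 8) = 11/94
Result: (1/94)/(u + 8) - ((1/94)u - 11/94)/(u² - 3u + 6)


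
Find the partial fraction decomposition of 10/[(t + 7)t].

10/(t + 7)t = α/(t + 7) + β/t. α = 10/(-7 - 0) = -10/7, β = 10/(0 + 7) = 10/7
Result: (-10/7)/(t + 7) + (10/7)/t


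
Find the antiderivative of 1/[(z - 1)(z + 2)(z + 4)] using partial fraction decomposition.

Cover-up: α = 1/15, β = -1/6, γ = 1/10. Decomposition: (1/15)/(z - 1) - (1/6)/(z + 2) + (1/10)/(z + 4). Integrate each term: (1/15) ln|(z - 1)| - (1/6) ln|(z + 2)| + (1/10) ln|(z + 4)| + C


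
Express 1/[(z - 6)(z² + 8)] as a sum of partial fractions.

Cover-up at z = 6: α = 1/(6² + 8) = 1/44. Then β = -α = -1/44, γ = -α·(0 + 6) = -3/22
Result: (1/44)/(z - 6) - ((1/44)z + 3/22)/(z² + 8)


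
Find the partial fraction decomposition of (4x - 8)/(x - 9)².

(4x - 8) = P(x - 9) + Q. At x = 9: Q = 4·9 - 8 = 28. Coeff of x: P = 4
Result: 4/(x - 9) + 28/(x - 9)²


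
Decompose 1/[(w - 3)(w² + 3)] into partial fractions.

Cover-up at w = 3: α = 1/(3² + 3) = 1/12. Then β = -α = -1/12, γ = -α·(0 + 3) = -1/4
Result: (1/12)/(w - 3) - ((1/12)w + 1/4)/(w² + 3)


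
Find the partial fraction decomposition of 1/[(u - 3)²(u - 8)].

Cover-up at u=8: C = 1/(8 - 3)² = 1/25. Cover-up at u=3: B = 1/(3 - 8) = -1/5. Comparing u² coeff: A = -C = -1/25
Result: (-1/25)/(u - 3) - (1/5)/(u - 3)² + (1/25)/(u - 8)


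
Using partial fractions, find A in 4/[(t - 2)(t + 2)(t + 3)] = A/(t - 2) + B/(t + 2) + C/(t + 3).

Cover-up at t = 2: A = 4/[(2 + 2)(2 + 3)] = 4/[(4)(5)] = 4/20 = 1/5


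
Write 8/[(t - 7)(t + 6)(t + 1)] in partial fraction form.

Using cover-up method: α = 1/13, β = 8/65, γ = -1/5
Result: (1/13)/(t - 7) + (8/65)/(t + 6) - (1/5)/(t + 1)


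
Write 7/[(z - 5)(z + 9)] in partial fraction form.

7/(z - 5)(z + 9) = P/(z - 5) + Q/(z + 9). P = 7/(5 + 9) = 1/2, Q = 7/(-9 - 5) = -1/2
Result: (1/2)/(z - 5) - (1/2)/(z + 9)


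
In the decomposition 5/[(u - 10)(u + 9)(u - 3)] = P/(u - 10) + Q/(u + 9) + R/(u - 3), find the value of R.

Cover-up at u = 3: R = 5/[(3 - 10)(3 + 9)] = 5/[(-7)(12)] = -5/84


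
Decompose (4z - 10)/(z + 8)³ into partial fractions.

(4z - 10) = α(z + 8)² + β(z + 8) + γ. At z = -8: γ = 4·(-8) - 10 = -42. Coefficients: α = 0, β = 4
Result: 4/(z + 8)² - 42/(z + 8)³


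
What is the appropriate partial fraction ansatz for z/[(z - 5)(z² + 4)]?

Linear + irreducible quadratic: A/(z - 5) + (Bz + C)/(z² + 4)


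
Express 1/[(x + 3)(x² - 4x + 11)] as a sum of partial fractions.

Cover-up at x = -3: P = 1/((-3)² - 4·(-3) + 11) = 1/32. Then Q = -P = -1/32, R = -P·(-4 - 3) = 7/32
Result: (1/32)/(x + 3) - ((1/32)x - 7/32)/(x² - 4x + 11)


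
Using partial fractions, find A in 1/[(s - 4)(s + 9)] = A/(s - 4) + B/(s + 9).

Cover-up at s = 4: A = 1/(4 + 9) = 1/13


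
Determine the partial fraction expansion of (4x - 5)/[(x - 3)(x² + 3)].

At x=3: A = (4·3 - 5)/(3² + 3) = 7/12. B = -A = -7/12, C = 4 - 3·A = 9/4
Result: (7/12)/(x - 3) - ((7/12)x - 9/4)/(x² + 3)


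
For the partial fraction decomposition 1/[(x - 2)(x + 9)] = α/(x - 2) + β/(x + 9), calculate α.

Cover-up at x = 2: α = 1/(2 + 9) = 1/11


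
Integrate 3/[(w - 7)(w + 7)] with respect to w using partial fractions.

Decompose: 3/[(w - 7)(w + 7)] = (3/14)/(w - 7) - (3/14)/(w + 7). Integrate each term: (3/14) ln|(w - 7)| - (3/14) ln|(w + 7)| + C


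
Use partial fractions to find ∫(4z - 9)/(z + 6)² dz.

Decompose: P = 4, Q = 4·(-6) - 9 = -33, so (4z - 9)/(z + 6)² = 4/(z + 6) - 33/(z + 6)². Integrate: ∫ P/(z + 6) dz = 4 ln|(z + 6)|; ∫ Q/(z + 6)² dz = 33/(z + 6). Sum: 4 ln|(z + 6)| + 33/(z + 6) + C


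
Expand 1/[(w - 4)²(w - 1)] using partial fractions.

Cover-up at w=1: γ = 1/(1 - 4)² = 1/9. Cover-up at w=4: β = 1/(4 - 1) = 1/3. Comparing w² coeff: α = -γ = -1/9
Result: (-1/9)/(w - 4) + (1/3)/(w - 4)² + (1/9)/(w - 1)


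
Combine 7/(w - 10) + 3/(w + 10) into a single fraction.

Common denominator (w - 10)(w + 10). Numerator: 7(w + 10) + 3(w - 10) = (7w + 70) + (3w - 30) = 10w + 40
Result: (10w + 40)/[(w - 10)(w + 10)]


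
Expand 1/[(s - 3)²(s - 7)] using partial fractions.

Cover-up at s=7: R = 1/(7 - 3)² = 1/16. Cover-up at s=3: Q = 1/(3 - 7) = -1/4. Comparing s² coeff: P = -R = -1/16
Result: (-1/16)/(s - 3) - (1/4)/(s - 3)² + (1/16)/(s - 7)


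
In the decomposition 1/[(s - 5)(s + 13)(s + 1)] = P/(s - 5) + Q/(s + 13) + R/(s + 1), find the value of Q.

Cover-up at s = -13: Q = 1/[(-13 - 5)(-13 + 1)] = 1/[(-18)(-12)] = 1/216


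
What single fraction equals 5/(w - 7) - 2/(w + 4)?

Common denominator (w - 7)(w + 4). Numerator: 5(w + 4) - 2(w - 7) = (5w + 20) - (2w - 14) = 3w + 34
Result: (3w + 34)/[(w - 7)(w + 4)]


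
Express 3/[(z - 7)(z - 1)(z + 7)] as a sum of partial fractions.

Using cover-up method: P = 1/28, Q = -1/16, R = 3/112
Result: (1/28)/(z - 7) - (1/16)/(z - 1) + (3/112)/(z + 7)


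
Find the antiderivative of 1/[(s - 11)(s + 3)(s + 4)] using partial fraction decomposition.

Cover-up: α = 1/210, β = -1/14, γ = 1/15. Decomposition: (1/210)/(s - 11) - (1/14)/(s + 3) + (1/15)/(s + 4). Integrate each term: (1/210) ln|(s - 11)| - (1/14) ln|(s + 3)| + (1/15) ln|(s + 4)| + C


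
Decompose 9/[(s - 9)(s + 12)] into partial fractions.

9/(s - 9)(s + 12) = A/(s - 9) + B/(s + 12). A = 9/(9 + 12) = 3/7, B = 9/(-12 - 9) = -3/7
Result: (3/7)/(s - 9) - (3/7)/(s + 12)


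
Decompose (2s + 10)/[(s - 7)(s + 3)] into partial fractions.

At s=7: α = (2·7 + 10)/(7 + 3) = 12/5. At s=-3: β = (2·(-3) + 10)/(-3 - 7) = -2/5
Result: (12/5)/(s - 7) - (2/5)/(s + 3)


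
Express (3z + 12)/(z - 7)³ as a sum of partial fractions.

(3z + 12) = P(z - 7)² + Q(z - 7) + R. At z = 7: R = 3·7 + 12 = 33. Coefficients: P = 0, Q = 3
Result: 3/(z - 7)² + 33/(z - 7)³


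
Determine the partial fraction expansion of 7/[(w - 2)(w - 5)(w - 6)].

Using cover-up method: α = 7/12, β = -7/3, γ = 7/4
Result: (7/12)/(w - 2) - (7/3)/(w - 5) + (7/4)/(w - 6)


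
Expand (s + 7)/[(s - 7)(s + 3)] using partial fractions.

At s=7: P = (1·7 + 7)/(7 + 3) = 7/5. At s=-3: Q = (1·(-3) + 7)/(-3 - 7) = -2/5
Result: (7/5)/(s - 7) - (2/5)/(s + 3)


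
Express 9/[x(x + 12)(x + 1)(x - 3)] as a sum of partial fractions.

Using Heaviside cover-up: (-1/4)/x - (1/220)/(x + 12) + (9/44)/(x + 1) + (1/20)/(x - 3)


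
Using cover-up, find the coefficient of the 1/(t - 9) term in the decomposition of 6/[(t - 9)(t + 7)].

Cover (t - 9), set t=9: 6/((t + 7) at t=9) = 6/(16) = 3/8


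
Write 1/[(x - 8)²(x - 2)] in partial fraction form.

Cover-up at x=2: R = 1/(2 - 8)² = 1/36. Cover-up at x=8: Q = 1/(8 - 2) = 1/6. Comparing x² coeff: P = -R = -1/36
Result: (-1/36)/(x - 8) + (1/6)/(x - 8)² + (1/36)/(x - 2)


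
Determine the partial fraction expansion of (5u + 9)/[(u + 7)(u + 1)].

At u=-7: P = (5·(-7) + 9)/(-7 + 1) = 13/3. At u=-1: Q = (5·(-1) + 9)/(-1 + 7) = 2/3
Result: (13/3)/(u + 7) + (2/3)/(u + 1)


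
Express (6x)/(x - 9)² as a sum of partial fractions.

(6x) = α(x - 9) + β. At x = 9: β = 6·9 + 0 = 54. Coeff of x: α = 6
Result: 6/(x - 9) + 54/(x - 9)²


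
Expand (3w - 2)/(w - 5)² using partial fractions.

(3w - 2) = P(w - 5) + Q. At w = 5: Q = 3·5 - 2 = 13. Coeff of w: P = 3
Result: 3/(w - 5) + 13/(w - 5)²


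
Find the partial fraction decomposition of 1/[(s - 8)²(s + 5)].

Cover-up at s=-5: R = 1/(-5 - 8)² = 1/169. Cover-up at s=8: Q = 1/(8 + 5) = 1/13. Comparing s² coeff: P = -R = -1/169
Result: (-1/169)/(s - 8) + (1/13)/(s - 8)² + (1/169)/(s + 5)


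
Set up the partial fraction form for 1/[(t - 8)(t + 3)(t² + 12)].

Two linear + quadratic: A/(t - 8) + B/(t + 3) + (Ct + D)/(t² + 12)


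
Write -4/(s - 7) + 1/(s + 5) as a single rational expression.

Common denominator (s - 7)(s + 5). Numerator: -4(s + 5) + 1(s - 7) = (-4s - 20) + (s - 7) = -3s - 27
Result: (-3s - 27)/[(s - 7)(s + 5)]


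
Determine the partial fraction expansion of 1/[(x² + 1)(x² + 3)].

Coefficient matching gives P = R = 0, Q = 1/(3-1) = 1/2, S = -Q = -1/2
Result: (1/2)/(x² + 1) - (1/2)/(x² + 3)


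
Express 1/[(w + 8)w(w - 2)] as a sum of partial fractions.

Using cover-up method: P = 1/80, Q = -1/16, R = 1/20
Result: (1/80)/(w + 8) - (1/16)/w + (1/20)/(w - 2)


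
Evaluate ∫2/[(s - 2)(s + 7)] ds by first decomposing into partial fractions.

Decompose: 2/[(s - 2)(s + 7)] = (2/9)/(s - 2) - (2/9)/(s + 7). Integrate each term: (2/9) ln|(s - 2)| - (2/9) ln|(s + 7)| + C


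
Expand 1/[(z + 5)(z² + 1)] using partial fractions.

Cover-up at z = -5: α = 1/((-5)² + 1) = 1/26. Then β = -α = -1/26, γ = -α·(0 - 5) = 5/26
Result: (1/26)/(z + 5) - ((1/26)z - 5/26)/(z² + 1)


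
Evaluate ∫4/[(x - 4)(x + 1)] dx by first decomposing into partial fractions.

Decompose: 4/[(x - 4)(x + 1)] = (4/5)/(x - 4) - (4/5)/(x + 1). Integrate each term: (4/5) ln|(x - 4)| - (4/5) ln|(x + 1)| + C


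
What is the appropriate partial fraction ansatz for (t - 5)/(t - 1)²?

Repeated linear factor: A/(t - 1) + B/(t - 1)²


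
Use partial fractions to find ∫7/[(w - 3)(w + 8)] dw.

Decompose: 7/[(w - 3)(w + 8)] = (7/11)/(w - 3) - (7/11)/(w + 8). Integrate each term: (7/11) ln|(w - 3)| - (7/11) ln|(w + 8)| + C


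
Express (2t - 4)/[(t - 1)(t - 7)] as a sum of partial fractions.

At t=1: α = (2·1 - 4)/(1 - 7) = 1/3. At t=7: β = (2·7 - 4)/(7 - 1) = 5/3
Result: (1/3)/(t - 1) + (5/3)/(t - 7)


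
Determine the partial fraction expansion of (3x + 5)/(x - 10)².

(3x + 5) = A(x - 10) + B. At x = 10: B = 3·10 + 5 = 35. Coeff of x: A = 3
Result: 3/(x - 10) + 35/(x - 10)²


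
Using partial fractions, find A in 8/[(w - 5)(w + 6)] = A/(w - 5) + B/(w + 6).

Cover-up at w = 5: A = 8/(5 + 6) = 8/11


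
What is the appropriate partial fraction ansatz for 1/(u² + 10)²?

Repeated quadratic factor: (αu + β)/(u² + 10) + (γu + δ)/(u² + 10)²


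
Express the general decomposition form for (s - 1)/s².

Repeated linear factor: P/s + Q/s²


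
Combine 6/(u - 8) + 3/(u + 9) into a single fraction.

Common denominator (u - 8)(u + 9). Numerator: 6(u + 9) + 3(u - 8) = (6u + 54) + (3u - 24) = 9u + 30
Result: (9u + 30)/[(u - 8)(u + 9)]


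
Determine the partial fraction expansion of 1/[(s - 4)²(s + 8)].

Cover-up at s=-8: γ = 1/(-8 - 4)² = 1/144. Cover-up at s=4: β = 1/(4 + 8) = 1/12. Comparing s² coeff: α = -γ = -1/144
Result: (-1/144)/(s - 4) + (1/12)/(s - 4)² + (1/144)/(s + 8)


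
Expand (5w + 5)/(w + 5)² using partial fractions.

(5w + 5) = P(w + 5) + Q. At w = -5: Q = 5·(-5) + 5 = -20. Coeff of w: P = 5
Result: 5/(w + 5) - 20/(w + 5)²


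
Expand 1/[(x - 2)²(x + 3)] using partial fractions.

Cover-up at x=-3: R = 1/(-3 - 2)² = 1/25. Cover-up at x=2: Q = 1/(2 + 3) = 1/5. Comparing x² coeff: P = -R = -1/25
Result: (-1/25)/(x - 2) + (1/5)/(x - 2)² + (1/25)/(x + 3)


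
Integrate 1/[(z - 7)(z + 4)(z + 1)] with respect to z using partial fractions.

Cover-up: α = 1/88, β = 1/33, γ = -1/24. Decomposition: (1/88)/(z - 7) + (1/33)/(z + 4) - (1/24)/(z + 1). Integrate each term: (1/88) ln|(z - 7)| + (1/33) ln|(z + 4)| - (1/24) ln|(z + 1)| + C


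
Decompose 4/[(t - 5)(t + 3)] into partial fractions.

4/(t - 5)(t + 3) = P/(t - 5) + Q/(t + 3). P = 4/(5 + 3) = 1/2, Q = 4/(-3 - 5) = -1/2
Result: (1/2)/(t - 5) - (1/2)/(t + 3)


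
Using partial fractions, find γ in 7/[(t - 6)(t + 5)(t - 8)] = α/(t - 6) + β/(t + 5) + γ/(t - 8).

Cover-up at t = 8: γ = 7/[(8 - 6)(8 + 5)] = 7/[(2)(13)] = 7/26


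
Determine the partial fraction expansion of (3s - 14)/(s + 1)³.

(3s - 14) = P(s + 1)² + Q(s + 1) + R. At s = -1: R = 3·(-1) - 14 = -17. Coefficients: P = 0, Q = 3
Result: 3/(s + 1)² - 17/(s + 1)³


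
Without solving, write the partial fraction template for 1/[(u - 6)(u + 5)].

Distinct linear factors: α/(u - 6) + β/(u + 5)


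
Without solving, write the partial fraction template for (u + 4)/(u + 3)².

Repeated linear factor: P/(u + 3) + Q/(u + 3)²


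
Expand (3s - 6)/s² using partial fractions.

(3s - 6) = Ps + Q. At s = 0: Q = 3·0 - 6 = -6. Coeff of s: P = 3
Result: 3/s - 6/s²


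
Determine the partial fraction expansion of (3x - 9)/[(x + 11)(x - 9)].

At x=-11: P = (3·(-11) - 9)/(-11 - 9) = 21/10. At x=9: Q = (3·9 - 9)/(9 + 11) = 9/10
Result: (21/10)/(x + 11) + (9/10)/(x - 9)


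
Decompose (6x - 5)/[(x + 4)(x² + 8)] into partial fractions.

At x=-4: P = (6·(-4) - 5)/((-4)² + 8) = -29/24. Q = -P = 29/24, R = 6 - (-4)·P = 7/6
Result: (-29/24)/(x + 4) + ((29/24)x + 7/6)/(x² + 8)


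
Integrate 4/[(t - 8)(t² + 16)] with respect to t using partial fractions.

Cover-up at t=8: A = 4/(8²+16) = 1/20. Coeff matching: B = -1/20, C = -2/5. Decomposition: (1/20)/(t - 8) - ((1/20)t + 2/5)/(t² + 16). Integrate: linear → ln, quadratic → (1/2)ln + arctan: (1/20) ln|(t - 8)| - (1/40) ln(t² + 16) - (1/10) arctan(t/4) + C


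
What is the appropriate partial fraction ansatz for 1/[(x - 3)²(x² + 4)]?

Repeated linear + quadratic: A/(x - 3) + B/(x - 3)² + (Cx + D)/(x² + 4)


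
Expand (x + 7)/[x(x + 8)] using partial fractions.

At x=0: P = (1·0 + 7)/(0 + 8) = 7/8. At x=-8: Q = (1·(-8) + 7)/(-8 - 0) = 1/8
Result: (7/8)/x + (1/8)/(x + 8)


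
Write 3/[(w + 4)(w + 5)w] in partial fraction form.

Using cover-up method: P = -3/4, Q = 3/5, R = 3/20
Result: (-3/4)/(w + 4) + (3/5)/(w + 5) + (3/20)/w


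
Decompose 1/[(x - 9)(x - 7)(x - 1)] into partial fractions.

Using cover-up method: P = 1/16, Q = -1/12, R = 1/48
Result: (1/16)/(x - 9) - (1/12)/(x - 7) + (1/48)/(x - 1)


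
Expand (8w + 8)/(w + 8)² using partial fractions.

(8w + 8) = A(w + 8) + B. At w = -8: B = 8·(-8) + 8 = -56. Coeff of w: A = 8
Result: 8/(w + 8) - 56/(w + 8)²


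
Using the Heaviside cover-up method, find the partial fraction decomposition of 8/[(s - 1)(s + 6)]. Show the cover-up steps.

Cover (s - 1): set s=1, get A = 8/(1 + 6) = 8/7. Cover (s + 6): set s=-6, get B = 8/(-6 - 1) = -8/7.
Result: (8/7)/(s - 1) - (8/7)/(s + 6)


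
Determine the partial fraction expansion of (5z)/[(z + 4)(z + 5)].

At z=-4: P = (5·(-4) + 0)/(-4 + 5) = -20. At z=-5: Q = (5·(-5) + 0)/(-5 + 4) = 25
Result: -20/(z + 4) + 25/(z + 5)


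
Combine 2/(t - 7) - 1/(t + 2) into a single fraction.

Common denominator (t - 7)(t + 2). Numerator: 2(t + 2) - 1(t - 7) = (2t + 4) - (t - 7) = t + 11
Result: (t + 11)/[(t - 7)(t + 2)]


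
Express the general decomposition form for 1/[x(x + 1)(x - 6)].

Three distinct linear factors: α/x + β/(x + 1) + γ/(x - 6)


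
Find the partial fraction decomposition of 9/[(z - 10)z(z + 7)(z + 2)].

Using Heaviside cover-up: (3/680)/(z - 10) - (9/140)/z - (9/595)/(z + 7) + (3/40)/(z + 2)


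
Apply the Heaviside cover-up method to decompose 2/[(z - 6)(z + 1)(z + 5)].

Cover (z - 6), z=6: A = 2/[(6 + 1)(6 + 5)] = 2/77. Cover (z + 1), z=-1: B = 2/[(-1 - 6)(-1 + 5)] = -1/14. Cover (z + 5), z=-5: C = 2/[(-5 - 6)(-5 + 1)] = 1/22.
Result: (2/77)/(z - 6) - (1/14)/(z + 1) + (1/22)/(z + 5)


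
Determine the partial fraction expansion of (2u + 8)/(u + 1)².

(2u + 8) = A(u + 1) + B. At u = -1: B = 2·(-1) + 8 = 6. Coeff of u: A = 2
Result: 2/(u + 1) + 6/(u + 1)²


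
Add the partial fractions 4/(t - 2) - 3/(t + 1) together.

Common denominator (t - 2)(t + 1). Numerator: 4(t + 1) - 3(t - 2) = (4t + 4) - (3t - 6) = t + 10
Result: (t + 10)/[(t - 2)(t + 1)]


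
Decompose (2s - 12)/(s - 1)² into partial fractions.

(2s - 12) = A(s - 1) + B. At s = 1: B = 2·1 - 12 = -10. Coeff of s: A = 2
Result: 2/(s - 1) - 10/(s - 1)²


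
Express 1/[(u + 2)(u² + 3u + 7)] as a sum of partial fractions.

Cover-up at u = -2: α = 1/((-2)² + 3·(-2) + 7) = 1/5. Then β = -α = -1/5, γ = -α·(3 - 2) = -1/5
Result: (1/5)/(u + 2) - ((1/5)u + 1/5)/(u² + 3u + 7)


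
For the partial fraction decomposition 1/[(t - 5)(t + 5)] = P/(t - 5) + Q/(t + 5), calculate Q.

Cover-up at t = -5: Q = 1/(-5 - 5) = -1/10


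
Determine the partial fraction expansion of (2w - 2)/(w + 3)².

(2w - 2) = α(w + 3) + β. At w = -3: β = 2·(-3) - 2 = -8. Coeff of w: α = 2
Result: 2/(w + 3) - 8/(w + 3)²


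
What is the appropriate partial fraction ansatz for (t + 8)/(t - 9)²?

Repeated linear factor: P/(t - 9) + Q/(t - 9)²


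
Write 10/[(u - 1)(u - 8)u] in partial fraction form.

Using cover-up method: A = -10/7, B = 5/28, C = 5/4
Result: (-10/7)/(u - 1) + (5/28)/(u - 8) + (5/4)/u


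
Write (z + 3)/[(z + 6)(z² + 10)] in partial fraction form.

At z=-6: α = (1·(-6) + 3)/((-6)² + 10) = -3/46. β = -α = 3/46, γ = 1 - (-6)·α = 14/23
Result: (-3/46)/(z + 6) + ((3/46)z + 14/23)/(z² + 10)


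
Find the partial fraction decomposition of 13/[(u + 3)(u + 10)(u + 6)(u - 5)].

Using Heaviside cover-up: (-13/168)/(u + 3) - (13/420)/(u + 10) + (13/132)/(u + 6) + (13/1320)/(u - 5)


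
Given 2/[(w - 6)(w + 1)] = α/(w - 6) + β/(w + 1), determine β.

Cover-up at w = -1: β = 2/(-1 - 6) = -2/7


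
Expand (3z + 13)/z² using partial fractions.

(3z + 13) = Az + B. At z = 0: B = 3·0 + 13 = 13. Coeff of z: A = 3
Result: 3/z + 13/z²


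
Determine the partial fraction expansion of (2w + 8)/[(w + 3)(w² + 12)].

At w=-3: P = (2·(-3) + 8)/((-3)² + 12) = 2/21. Q = -P = -2/21, R = 2 - (-3)·P = 16/7
Result: (2/21)/(w + 3) - ((2/21)w - 16/7)/(w² + 12)


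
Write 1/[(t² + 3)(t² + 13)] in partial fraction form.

Coefficient matching gives P = R = 0, Q = 1/(13-3) = 1/10, S = -Q = -1/10
Result: (1/10)/(t² + 3) - (1/10)/(t² + 13)


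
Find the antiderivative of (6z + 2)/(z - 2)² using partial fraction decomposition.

Decompose: P = 6, Q = 6·2 + 2 = 14, so (6z + 2)/(z - 2)² = 6/(z - 2) + 14/(z - 2)². Integrate: ∫ P/(z - 2) dz = 6 ln|(z - 2)|; ∫ Q/(z - 2)² dz = -14/(z - 2). Sum: 6 ln|(z - 2)| - 14/(z - 2) + C


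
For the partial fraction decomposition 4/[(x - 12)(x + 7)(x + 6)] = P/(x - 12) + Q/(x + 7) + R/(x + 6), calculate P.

Cover-up at x = 12: P = 4/[(12 + 7)(12 + 6)] = 4/[(19)(18)] = 4/342 = 2/171


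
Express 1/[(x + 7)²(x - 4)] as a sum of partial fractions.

Cover-up at x=4: C = 1/(4 + 7)² = 1/121. Cover-up at x=-7: B = 1/(-7 - 4) = -1/11. Comparing x² coeff: A = -C = -1/121
Result: (-1/121)/(x + 7) - (1/11)/(x + 7)² + (1/121)/(x - 4)


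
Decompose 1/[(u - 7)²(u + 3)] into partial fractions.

Cover-up at u=-3: γ = 1/(-3 - 7)² = 1/100. Cover-up at u=7: β = 1/(7 + 3) = 1/10. Comparing u² coeff: α = -γ = -1/100
Result: (-1/100)/(u - 7) + (1/10)/(u - 7)² + (1/100)/(u + 3)


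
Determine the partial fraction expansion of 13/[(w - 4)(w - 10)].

13/(w - 4)(w - 10) = P/(w - 4) + Q/(w - 10). P = 13/(4 - 10) = -13/6, Q = 13/(10 - 4) = 13/6
Result: (-13/6)/(w - 4) + (13/6)/(w - 10)


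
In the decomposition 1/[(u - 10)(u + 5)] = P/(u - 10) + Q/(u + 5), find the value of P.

Cover-up at u = 10: P = 1/(10 + 5) = 1/15


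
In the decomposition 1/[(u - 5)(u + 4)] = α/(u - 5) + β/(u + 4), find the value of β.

Cover-up at u = -4: β = 1/(-4 - 5) = -1/9


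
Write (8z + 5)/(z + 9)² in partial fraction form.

(8z + 5) = A(z + 9) + B. At z = -9: B = 8·(-9) + 5 = -67. Coeff of z: A = 8
Result: 8/(z + 9) - 67/(z + 9)²


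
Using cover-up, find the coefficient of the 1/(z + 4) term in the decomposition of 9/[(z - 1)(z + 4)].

Cover (z + 4), set z=-4: 9/((z - 1) at z=-4) = 9/(-5) = -9/5


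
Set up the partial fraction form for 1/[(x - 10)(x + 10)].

Distinct linear factors: α/(x - 10) + β/(x + 10)


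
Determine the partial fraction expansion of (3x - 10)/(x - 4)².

(3x - 10) = α(x - 4) + β. At x = 4: β = 3·4 - 10 = 2. Coeff of x: α = 3
Result: 3/(x - 4) + 2/(x - 4)²


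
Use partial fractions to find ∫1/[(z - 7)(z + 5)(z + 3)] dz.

Cover-up: α = 1/120, β = 1/24, γ = -1/20. Decomposition: (1/120)/(z - 7) + (1/24)/(z + 5) - (1/20)/(z + 3). Integrate each term: (1/120) ln|(z - 7)| + (1/24) ln|(z + 5)| - (1/20) ln|(z + 3)| + C


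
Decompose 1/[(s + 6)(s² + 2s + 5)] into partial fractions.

Cover-up at s = -6: A = 1/((-6)² + 2·(-6) + 5) = 1/29. Then B = -A = -1/29, C = -A·(2 - 6) = 4/29
Result: (1/29)/(s + 6) - ((1/29)s - 4/29)/(s² + 2s + 5)


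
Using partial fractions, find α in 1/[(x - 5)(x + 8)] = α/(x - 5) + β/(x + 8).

Cover-up at x = 5: α = 1/(5 + 8) = 1/13


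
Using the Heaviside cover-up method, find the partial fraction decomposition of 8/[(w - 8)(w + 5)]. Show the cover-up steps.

Cover (w - 8): set w=8, get P = 8/(8 + 5) = 8/13. Cover (w + 5): set w=-5, get Q = 8/(-5 - 8) = -8/13.
Result: (8/13)/(w - 8) - (8/13)/(w + 5)


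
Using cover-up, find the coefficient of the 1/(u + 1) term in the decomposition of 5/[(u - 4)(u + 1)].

Cover (u + 1), set u=-1: 5/((u - 4) at u=-1) = 5/(-5) = -1


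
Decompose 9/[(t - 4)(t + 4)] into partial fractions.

9/(t - 4)(t + 4) = α/(t - 4) + β/(t + 4). α = 9/(4 + 4) = 9/8, β = 9/(-4 - 4) = -9/8
Result: (9/8)/(t - 4) - (9/8)/(t + 4)


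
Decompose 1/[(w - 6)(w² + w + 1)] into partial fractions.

Cover-up at w = 6: α = 1/(6² + 1·6 + 1) = 1/43. Then β = -α = -1/43, γ = -α·(1 + 6) = -7/43
Result: (1/43)/(w - 6) - ((1/43)w + 7/43)/(w² + w + 1)


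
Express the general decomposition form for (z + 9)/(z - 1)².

Repeated linear factor: α/(z - 1) + β/(z - 1)²


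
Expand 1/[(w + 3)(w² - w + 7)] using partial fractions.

Cover-up at w = -3: α = 1/((-3)² - 1·(-3) + 7) = 1/19. Then β = -α = -1/19, γ = -α·(-1 - 3) = 4/19
Result: (1/19)/(w + 3) - ((1/19)w - 4/19)/(w² - w + 7)


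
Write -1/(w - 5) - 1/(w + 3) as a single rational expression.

Common denominator (w - 5)(w + 3). Numerator: -1(w + 3) - 1(w - 5) = (-w - 3) - (w - 5) = -2w + 2
Result: (-2w + 2)/[(w - 5)(w + 3)]


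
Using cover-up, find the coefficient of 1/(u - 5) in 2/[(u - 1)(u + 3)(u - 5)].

Cover (u - 5), set u=5: 2/[(5 - 1)(5 + 3)] = 1/16


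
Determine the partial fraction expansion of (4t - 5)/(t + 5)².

(4t - 5) = P(t + 5) + Q. At t = -5: Q = 4·(-5) - 5 = -25. Coeff of t: P = 4
Result: 4/(t + 5) - 25/(t + 5)²


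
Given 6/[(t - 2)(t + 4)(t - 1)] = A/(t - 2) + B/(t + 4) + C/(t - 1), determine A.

Cover-up at t = 2: A = 6/[(2 + 4)(2 - 1)] = 6/[(6)(1)] = 6/6 = 1


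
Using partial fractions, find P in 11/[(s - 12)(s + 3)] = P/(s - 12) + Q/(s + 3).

Cover-up at s = 12: P = 11/(12 + 3) = 11/15


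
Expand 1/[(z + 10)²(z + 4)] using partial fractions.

Cover-up at z=-4: γ = 1/(-4 + 10)² = 1/36. Cover-up at z=-10: β = 1/(-10 + 4) = -1/6. Comparing z² coeff: α = -γ = -1/36
Result: (-1/36)/(z + 10) - (1/6)/(z + 10)² + (1/36)/(z + 4)


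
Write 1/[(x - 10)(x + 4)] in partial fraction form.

1/(x - 10)(x + 4) = P/(x - 10) + Q/(x + 4). P = 1/(10 + 4) = 1/14, Q = 1/(-4 - 10) = -1/14
Result: (1/14)/(x - 10) - (1/14)/(x + 4)


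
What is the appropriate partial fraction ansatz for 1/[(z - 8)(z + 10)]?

Distinct linear factors: α/(z - 8) + β/(z + 10)


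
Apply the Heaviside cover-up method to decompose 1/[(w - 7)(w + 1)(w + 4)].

Cover (w - 7), w=7: α = 1/[(7 + 1)(7 + 4)] = 1/88. Cover (w + 1), w=-1: β = 1/[(-1 - 7)(-1 + 4)] = -1/24. Cover (w + 4), w=-4: γ = 1/[(-4 - 7)(-4 + 1)] = 1/33.
Result: (1/88)/(w - 7) - (1/24)/(w + 1) + (1/33)/(w + 4)


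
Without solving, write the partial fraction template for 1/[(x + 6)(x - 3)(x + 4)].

Three distinct linear factors: α/(x + 6) + β/(x - 3) + γ/(x + 4)


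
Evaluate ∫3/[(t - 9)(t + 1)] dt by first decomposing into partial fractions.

Decompose: 3/[(t - 9)(t + 1)] = (3/10)/(t - 9) - (3/10)/(t + 1). Integrate each term: (3/10) ln|(t - 9)| - (3/10) ln|(t + 1)| + C


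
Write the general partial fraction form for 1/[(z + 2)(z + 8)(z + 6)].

Three distinct linear factors: α/(z + 2) + β/(z + 8) + γ/(z + 6)


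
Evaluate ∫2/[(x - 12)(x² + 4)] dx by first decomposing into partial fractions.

Cover-up at x=12: A = 2/(12²+4) = 1/74. Coeff matching: B = -1/74, C = -6/37. Decomposition: (1/74)/(x - 12) - ((1/74)x + 6/37)/(x² + 4). Integrate: linear → ln, quadratic → (1/2)ln + arctan: (1/74) ln|(x - 12)| - (1/148) ln(x² + 4) - (3/37) arctan(x/2) + C


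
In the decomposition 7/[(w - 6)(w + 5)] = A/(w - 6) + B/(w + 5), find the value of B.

Cover-up at w = -5: B = 7/(-5 - 6) = -7/11


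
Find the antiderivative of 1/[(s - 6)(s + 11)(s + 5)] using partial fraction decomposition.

Cover-up: α = 1/187, β = 1/102, γ = -1/66. Decomposition: (1/187)/(s - 6) + (1/102)/(s + 11) - (1/66)/(s + 5). Integrate each term: (1/187) ln|(s - 6)| + (1/102) ln|(s + 11)| - (1/66) ln|(s + 5)| + C


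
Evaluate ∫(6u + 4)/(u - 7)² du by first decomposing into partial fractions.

Decompose: A = 6, B = 6·7 + 4 = 46, so (6u + 4)/(u - 7)² = 6/(u - 7) + 46/(u - 7)². Integrate: ∫ A/(u - 7) du = 6 ln|(u - 7)|; ∫ B/(u - 7)² du = -46/(u - 7). Sum: 6 ln|(u - 7)| - 46/(u - 7) + C


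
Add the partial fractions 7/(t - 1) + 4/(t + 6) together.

Common denominator (t - 1)(t + 6). Numerator: 7(t + 6) + 4(t - 1) = (7t + 42) + (4t - 4) = 11t + 38
Result: (11t + 38)/[(t - 1)(t + 6)]


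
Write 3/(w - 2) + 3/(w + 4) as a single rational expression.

Common denominator (w - 2)(w + 4). Numerator: 3(w + 4) + 3(w - 2) = (3w + 12) + (3w - 6) = 6w + 6
Result: (6w + 6)/[(w - 2)(w + 4)]


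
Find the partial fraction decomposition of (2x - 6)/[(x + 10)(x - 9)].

At x=-10: A = (2·(-10) - 6)/(-10 - 9) = 26/19. At x=9: B = (2·9 - 6)/(9 + 10) = 12/19
Result: (26/19)/(x + 10) + (12/19)/(x - 9)


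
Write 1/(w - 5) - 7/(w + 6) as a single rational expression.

Common denominator (w - 5)(w + 6). Numerator: 1(w + 6) - 7(w - 5) = (w + 6) - (7w - 35) = -6w + 41
Result: (-6w + 41)/[(w - 5)(w + 6)]


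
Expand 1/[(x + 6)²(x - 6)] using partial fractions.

Cover-up at x=6: γ = 1/(6 + 6)² = 1/144. Cover-up at x=-6: β = 1/(-6 - 6) = -1/12. Comparing x² coeff: α = -γ = -1/144
Result: (-1/144)/(x + 6) - (1/12)/(x + 6)² + (1/144)/(x - 6)


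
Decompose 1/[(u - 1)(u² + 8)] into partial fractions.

Cover-up at u = 1: P = 1/(1² + 8) = 1/9. Then Q = -P = -1/9, R = -P·(0 + 1) = -1/9
Result: (1/9)/(u - 1) - ((1/9)u + 1/9)/(u² + 8)


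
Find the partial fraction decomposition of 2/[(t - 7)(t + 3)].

2/(t - 7)(t + 3) = P/(t - 7) + Q/(t + 3). P = 2/(7 + 3) = 1/5, Q = 2/(-3 - 7) = -1/5
Result: (1/5)/(t - 7) - (1/5)/(t + 3)


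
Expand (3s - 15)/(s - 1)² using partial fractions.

(3s - 15) = A(s - 1) + B. At s = 1: B = 3·1 - 15 = -12. Coeff of s: A = 3
Result: 3/(s - 1) - 12/(s - 1)²


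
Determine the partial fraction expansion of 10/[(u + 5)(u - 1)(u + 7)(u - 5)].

Using Heaviside cover-up: (1/12)/(u + 5) - (5/96)/(u - 1) - (5/96)/(u + 7) + (1/48)/(u - 5)


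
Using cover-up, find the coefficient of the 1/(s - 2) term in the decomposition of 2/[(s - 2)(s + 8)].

Cover (s - 2), set s=2: 2/((s + 8) at s=2) = 2/(10) = 1/5


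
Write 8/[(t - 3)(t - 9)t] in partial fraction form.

Using cover-up method: P = -4/9, Q = 4/27, R = 8/27
Result: (-4/9)/(t - 3) + (4/27)/(t - 9) + (8/27)/t


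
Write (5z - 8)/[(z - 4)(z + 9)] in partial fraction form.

At z=4: P = (5·4 - 8)/(4 + 9) = 12/13. At z=-9: Q = (5·(-9) - 8)/(-9 - 4) = 53/13
Result: (12/13)/(z - 4) + (53/13)/(z + 9)


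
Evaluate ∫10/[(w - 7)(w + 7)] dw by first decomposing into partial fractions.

Decompose: 10/[(w - 7)(w + 7)] = (5/7)/(w - 7) - (5/7)/(w + 7). Integrate each term: (5/7) ln|(w - 7)| - (5/7) ln|(w + 7)| + C


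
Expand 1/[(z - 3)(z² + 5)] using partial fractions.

Cover-up at z = 3: P = 1/(3² + 5) = 1/14. Then Q = -P = -1/14, R = -P·(0 + 3) = -3/14
Result: (1/14)/(z - 3) - ((1/14)z + 3/14)/(z² + 5)


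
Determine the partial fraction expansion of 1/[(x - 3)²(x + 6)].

Cover-up at x=-6: γ = 1/(-6 - 3)² = 1/81. Cover-up at x=3: β = 1/(3 + 6) = 1/9. Comparing x² coeff: α = -γ = -1/81
Result: (-1/81)/(x - 3) + (1/9)/(x - 3)² + (1/81)/(x + 6)


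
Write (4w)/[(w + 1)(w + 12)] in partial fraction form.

At w=-1: A = (4·(-1) + 0)/(-1 + 12) = -4/11. At w=-12: B = (4·(-12) + 0)/(-12 + 1) = 48/11
Result: (-4/11)/(w + 1) + (48/11)/(w + 12)


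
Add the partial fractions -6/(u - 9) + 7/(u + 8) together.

Common denominator (u - 9)(u + 8). Numerator: -6(u + 8) + 7(u - 9) = (-6u - 48) + (7u - 63) = u - 111
Result: (u - 111)/[(u - 9)(u + 8)]


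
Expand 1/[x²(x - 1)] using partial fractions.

Cover-up at x=1: R = 1/(1 - 0)² = 1. Cover-up at x=0: Q = 1/(0 - 1) = -1. Comparing x² coeff: P = -R = -1
Result: -1/x - 1/x² + 1/(x - 1)


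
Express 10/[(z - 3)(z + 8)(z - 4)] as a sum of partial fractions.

Using cover-up method: A = -10/11, B = 5/66, C = 5/6
Result: (-10/11)/(z - 3) + (5/66)/(z + 8) + (5/6)/(z - 4)


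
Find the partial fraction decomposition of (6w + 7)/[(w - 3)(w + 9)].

At w=3: α = (6·3 + 7)/(3 + 9) = 25/12. At w=-9: β = (6·(-9) + 7)/(-9 - 3) = 47/12
Result: (25/12)/(w - 3) + (47/12)/(w + 9)


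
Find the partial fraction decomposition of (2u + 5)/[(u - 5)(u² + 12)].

At u=5: P = (2·5 + 5)/(5² + 12) = 15/37. Q = -P = -15/37, R = 2 - 5·P = -1/37
Result: (15/37)/(u - 5) - ((15/37)u + 1/37)/(u² + 12)


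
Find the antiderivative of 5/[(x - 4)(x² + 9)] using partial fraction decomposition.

Cover-up at x=4: A = 5/(4²+9) = 1/5. Coeff matching: B = -1/5, C = -4/5. Decomposition: (1/5)/(x - 4) - ((1/5)x + 4/5)/(x² + 9). Integrate: linear → ln, quadratic → (1/2)ln + arctan: (1/5) ln|(x - 4)| - (1/10) ln(x² + 9) - (4/15) arctan(x/3) + C


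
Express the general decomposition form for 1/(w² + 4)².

Repeated quadratic factor: (Pw + Q)/(w² + 4) + (Rw + S)/(w² + 4)²


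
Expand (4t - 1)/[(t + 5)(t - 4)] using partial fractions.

At t=-5: P = (4·(-5) - 1)/(-5 - 4) = 7/3. At t=4: Q = (4·4 - 1)/(4 + 5) = 5/3
Result: (7/3)/(t + 5) + (5/3)/(t - 4)


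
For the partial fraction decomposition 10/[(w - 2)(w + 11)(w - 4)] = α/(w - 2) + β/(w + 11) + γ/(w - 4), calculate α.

Cover-up at w = 2: α = 10/[(2 + 11)(2 - 4)] = 10/[(13)(-2)] = -10/26 = -5/13


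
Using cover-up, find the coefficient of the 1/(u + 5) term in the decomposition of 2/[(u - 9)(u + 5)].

Cover (u + 5), set u=-5: 2/((u - 9) at u=-5) = 2/(-14) = -1/7


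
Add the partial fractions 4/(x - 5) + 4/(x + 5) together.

Common denominator (x - 5)(x + 5). Numerator: 4(x + 5) + 4(x - 5) = (4x + 20) + (4x - 20) = 8x
Result: (8x)/[(x - 5)(x + 5)]


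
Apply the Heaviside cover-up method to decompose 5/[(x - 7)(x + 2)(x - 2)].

Cover (x - 7), x=7: A = 5/[(7 + 2)(7 - 2)] = 1/9. Cover (x + 2), x=-2: B = 5/[(-2 - 7)(-2 - 2)] = 5/36. Cover (x - 2), x=2: C = 5/[(2 - 7)(2 + 2)] = -1/4.
Result: (1/9)/(x - 7) + (5/36)/(x + 2) - (1/4)/(x - 2)


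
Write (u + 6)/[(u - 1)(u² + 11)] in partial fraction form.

At u=1: A = (1·1 + 6)/(1² + 11) = 7/12. B = -A = -7/12, C = 1 - 1·A = 5/12
Result: (7/12)/(u - 1) - ((7/12)u - 5/12)/(u² + 11)


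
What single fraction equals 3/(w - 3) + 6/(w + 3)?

Common denominator (w - 3)(w + 3). Numerator: 3(w + 3) + 6(w - 3) = (3w + 9) + (6w - 18) = 9w - 9
Result: (9w - 9)/[(w - 3)(w + 3)]


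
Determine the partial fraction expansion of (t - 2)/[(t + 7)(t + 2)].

At t=-7: A = (1·(-7) - 2)/(-7 + 2) = 9/5. At t=-2: B = (1·(-2) - 2)/(-2 + 7) = -4/5
Result: (9/5)/(t + 7) - (4/5)/(t + 2)


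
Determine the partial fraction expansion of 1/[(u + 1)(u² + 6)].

Cover-up at u = -1: α = 1/((-1)² + 6) = 1/7. Then β = -α = -1/7, γ = -α·(0 - 1) = 1/7
Result: (1/7)/(u + 1) - ((1/7)u - 1/7)/(u² + 6)


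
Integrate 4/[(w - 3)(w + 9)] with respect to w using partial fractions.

Decompose: 4/[(w - 3)(w + 9)] = (1/3)/(w - 3) - (1/3)/(w + 9). Integrate each term: (1/3) ln|(w - 3)| - (1/3) ln|(w + 9)| + C


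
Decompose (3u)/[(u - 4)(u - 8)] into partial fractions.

At u=4: P = (3·4 + 0)/(4 - 8) = -3. At u=8: Q = (3·8 + 0)/(8 - 4) = 6
Result: -3/(u - 4) + 6/(u - 8)


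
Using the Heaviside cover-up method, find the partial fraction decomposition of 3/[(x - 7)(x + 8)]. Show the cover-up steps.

Cover (x - 7): set x=7, get P = 3/(7 + 8) = 1/5. Cover (x + 8): set x=-8, get Q = 3/(-8 - 7) = -1/5.
Result: (1/5)/(x - 7) - (1/5)/(x + 8)


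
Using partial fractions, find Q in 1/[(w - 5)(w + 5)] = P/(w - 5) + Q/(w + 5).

Cover-up at w = -5: Q = 1/(-5 - 5) = -1/10


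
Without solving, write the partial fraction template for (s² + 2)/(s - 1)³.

Repeated linear factor (power 3): P/(s - 1) + Q/(s - 1)² + R/(s - 1)³


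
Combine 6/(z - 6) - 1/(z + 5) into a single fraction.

Common denominator (z - 6)(z + 5). Numerator: 6(z + 5) - 1(z - 6) = (6z + 30) - (z - 6) = 5z + 36
Result: (5z + 36)/[(z - 6)(z + 5)]


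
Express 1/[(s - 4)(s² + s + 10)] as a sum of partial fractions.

Cover-up at s = 4: A = 1/(4² + 1·4 + 10) = 1/30. Then B = -A = -1/30, C = -A·(1 + 4) = -1/6
Result: (1/30)/(s - 4) - ((1/30)s + 1/6)/(s² + s + 10)


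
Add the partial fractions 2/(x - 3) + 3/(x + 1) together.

Common denominator (x - 3)(x + 1). Numerator: 2(x + 1) + 3(x - 3) = (2x + 2) + (3x - 9) = 5x - 7
Result: (5x - 7)/[(x - 3)(x + 1)]


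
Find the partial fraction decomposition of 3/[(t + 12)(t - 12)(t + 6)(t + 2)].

Using Heaviside cover-up: (-1/480)/(t + 12) + (1/2016)/(t - 12) + (1/144)/(t + 6) - (3/560)/(t + 2)


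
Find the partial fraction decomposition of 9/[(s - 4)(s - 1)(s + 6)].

Using cover-up method: P = 3/10, Q = -3/7, R = 9/70
Result: (3/10)/(s - 4) - (3/7)/(s - 1) + (9/70)/(s + 6)


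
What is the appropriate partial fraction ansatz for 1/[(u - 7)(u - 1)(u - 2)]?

Three distinct linear factors: A/(u - 7) + B/(u - 1) + C/(u - 2)


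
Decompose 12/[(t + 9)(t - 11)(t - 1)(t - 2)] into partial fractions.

Using Heaviside cover-up: (-3/550)/(t + 9) + (1/150)/(t - 11) + (3/25)/(t - 1) - (4/33)/(t - 2)


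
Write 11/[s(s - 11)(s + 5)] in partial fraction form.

Using cover-up method: α = -1/5, β = 1/16, γ = 11/80
Result: (-1/5)/s + (1/16)/(s - 11) + (11/80)/(s + 5)


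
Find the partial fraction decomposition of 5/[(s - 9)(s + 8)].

5/(s - 9)(s + 8) = α/(s - 9) + β/(s + 8). α = 5/(9 + 8) = 5/17, β = 5/(-8 - 9) = -5/17
Result: (5/17)/(s - 9) - (5/17)/(s + 8)


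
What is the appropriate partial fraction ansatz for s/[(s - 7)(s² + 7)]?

Linear + irreducible quadratic: α/(s - 7) + (βs + γ)/(s² + 7)


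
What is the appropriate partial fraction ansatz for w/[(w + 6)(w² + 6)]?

Linear + irreducible quadratic: P/(w + 6) + (Qw + R)/(w² + 6)


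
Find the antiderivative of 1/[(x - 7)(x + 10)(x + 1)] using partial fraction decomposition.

Cover-up: A = 1/136, B = 1/153, C = -1/72. Decomposition: (1/136)/(x - 7) + (1/153)/(x + 10) - (1/72)/(x + 1). Integrate each term: (1/136) ln|(x - 7)| + (1/153) ln|(x + 10)| - (1/72) ln|(x + 1)| + C


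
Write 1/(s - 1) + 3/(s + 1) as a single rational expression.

Common denominator (s - 1)(s + 1). Numerator: 1(s + 1) + 3(s - 1) = (s + 1) + (3s - 3) = 4s - 2
Result: (4s - 2)/[(s - 1)(s + 1)]
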